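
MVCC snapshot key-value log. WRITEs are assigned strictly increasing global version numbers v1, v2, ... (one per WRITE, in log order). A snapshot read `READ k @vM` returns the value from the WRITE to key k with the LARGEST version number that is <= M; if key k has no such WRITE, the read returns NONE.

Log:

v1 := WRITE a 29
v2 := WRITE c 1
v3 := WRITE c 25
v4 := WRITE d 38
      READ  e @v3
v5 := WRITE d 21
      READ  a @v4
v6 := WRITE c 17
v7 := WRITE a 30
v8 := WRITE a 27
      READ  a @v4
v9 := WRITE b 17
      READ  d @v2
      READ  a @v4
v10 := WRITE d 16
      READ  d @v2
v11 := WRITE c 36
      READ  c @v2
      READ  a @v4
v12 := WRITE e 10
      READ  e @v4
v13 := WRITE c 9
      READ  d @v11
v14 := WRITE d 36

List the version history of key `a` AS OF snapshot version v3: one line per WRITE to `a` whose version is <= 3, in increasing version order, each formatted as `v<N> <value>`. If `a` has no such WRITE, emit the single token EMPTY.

Answer: v1 29

Derivation:
Scan writes for key=a with version <= 3:
  v1 WRITE a 29 -> keep
  v2 WRITE c 1 -> skip
  v3 WRITE c 25 -> skip
  v4 WRITE d 38 -> skip
  v5 WRITE d 21 -> skip
  v6 WRITE c 17 -> skip
  v7 WRITE a 30 -> drop (> snap)
  v8 WRITE a 27 -> drop (> snap)
  v9 WRITE b 17 -> skip
  v10 WRITE d 16 -> skip
  v11 WRITE c 36 -> skip
  v12 WRITE e 10 -> skip
  v13 WRITE c 9 -> skip
  v14 WRITE d 36 -> skip
Collected: [(1, 29)]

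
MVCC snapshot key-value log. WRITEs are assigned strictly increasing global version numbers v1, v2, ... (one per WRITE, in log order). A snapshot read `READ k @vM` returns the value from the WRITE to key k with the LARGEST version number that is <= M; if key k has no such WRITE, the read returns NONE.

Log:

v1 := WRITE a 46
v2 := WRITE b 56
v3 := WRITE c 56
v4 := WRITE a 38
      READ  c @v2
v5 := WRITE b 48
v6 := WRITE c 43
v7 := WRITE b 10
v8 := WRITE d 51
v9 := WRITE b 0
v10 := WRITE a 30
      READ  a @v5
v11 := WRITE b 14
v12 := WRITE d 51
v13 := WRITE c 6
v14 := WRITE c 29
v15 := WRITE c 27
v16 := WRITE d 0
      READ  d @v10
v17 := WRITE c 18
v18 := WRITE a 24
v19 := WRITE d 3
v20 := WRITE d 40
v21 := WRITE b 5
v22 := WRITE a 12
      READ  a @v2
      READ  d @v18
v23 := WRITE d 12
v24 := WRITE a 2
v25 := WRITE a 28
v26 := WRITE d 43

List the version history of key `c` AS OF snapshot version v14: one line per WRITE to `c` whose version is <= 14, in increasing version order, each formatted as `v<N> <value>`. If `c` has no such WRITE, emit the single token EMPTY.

Answer: v3 56
v6 43
v13 6
v14 29

Derivation:
Scan writes for key=c with version <= 14:
  v1 WRITE a 46 -> skip
  v2 WRITE b 56 -> skip
  v3 WRITE c 56 -> keep
  v4 WRITE a 38 -> skip
  v5 WRITE b 48 -> skip
  v6 WRITE c 43 -> keep
  v7 WRITE b 10 -> skip
  v8 WRITE d 51 -> skip
  v9 WRITE b 0 -> skip
  v10 WRITE a 30 -> skip
  v11 WRITE b 14 -> skip
  v12 WRITE d 51 -> skip
  v13 WRITE c 6 -> keep
  v14 WRITE c 29 -> keep
  v15 WRITE c 27 -> drop (> snap)
  v16 WRITE d 0 -> skip
  v17 WRITE c 18 -> drop (> snap)
  v18 WRITE a 24 -> skip
  v19 WRITE d 3 -> skip
  v20 WRITE d 40 -> skip
  v21 WRITE b 5 -> skip
  v22 WRITE a 12 -> skip
  v23 WRITE d 12 -> skip
  v24 WRITE a 2 -> skip
  v25 WRITE a 28 -> skip
  v26 WRITE d 43 -> skip
Collected: [(3, 56), (6, 43), (13, 6), (14, 29)]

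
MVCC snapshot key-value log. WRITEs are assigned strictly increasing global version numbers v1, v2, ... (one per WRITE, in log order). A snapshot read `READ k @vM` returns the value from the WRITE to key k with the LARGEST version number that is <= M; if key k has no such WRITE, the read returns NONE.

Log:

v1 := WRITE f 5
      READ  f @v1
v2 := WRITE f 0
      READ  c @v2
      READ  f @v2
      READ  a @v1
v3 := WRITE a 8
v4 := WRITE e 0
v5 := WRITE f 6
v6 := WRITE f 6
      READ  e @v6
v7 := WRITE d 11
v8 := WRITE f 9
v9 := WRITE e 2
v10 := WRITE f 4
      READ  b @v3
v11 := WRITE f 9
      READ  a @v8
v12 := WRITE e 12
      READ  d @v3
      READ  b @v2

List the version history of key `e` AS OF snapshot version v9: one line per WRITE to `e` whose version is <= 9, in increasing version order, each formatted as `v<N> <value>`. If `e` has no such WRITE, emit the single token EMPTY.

Answer: v4 0
v9 2

Derivation:
Scan writes for key=e with version <= 9:
  v1 WRITE f 5 -> skip
  v2 WRITE f 0 -> skip
  v3 WRITE a 8 -> skip
  v4 WRITE e 0 -> keep
  v5 WRITE f 6 -> skip
  v6 WRITE f 6 -> skip
  v7 WRITE d 11 -> skip
  v8 WRITE f 9 -> skip
  v9 WRITE e 2 -> keep
  v10 WRITE f 4 -> skip
  v11 WRITE f 9 -> skip
  v12 WRITE e 12 -> drop (> snap)
Collected: [(4, 0), (9, 2)]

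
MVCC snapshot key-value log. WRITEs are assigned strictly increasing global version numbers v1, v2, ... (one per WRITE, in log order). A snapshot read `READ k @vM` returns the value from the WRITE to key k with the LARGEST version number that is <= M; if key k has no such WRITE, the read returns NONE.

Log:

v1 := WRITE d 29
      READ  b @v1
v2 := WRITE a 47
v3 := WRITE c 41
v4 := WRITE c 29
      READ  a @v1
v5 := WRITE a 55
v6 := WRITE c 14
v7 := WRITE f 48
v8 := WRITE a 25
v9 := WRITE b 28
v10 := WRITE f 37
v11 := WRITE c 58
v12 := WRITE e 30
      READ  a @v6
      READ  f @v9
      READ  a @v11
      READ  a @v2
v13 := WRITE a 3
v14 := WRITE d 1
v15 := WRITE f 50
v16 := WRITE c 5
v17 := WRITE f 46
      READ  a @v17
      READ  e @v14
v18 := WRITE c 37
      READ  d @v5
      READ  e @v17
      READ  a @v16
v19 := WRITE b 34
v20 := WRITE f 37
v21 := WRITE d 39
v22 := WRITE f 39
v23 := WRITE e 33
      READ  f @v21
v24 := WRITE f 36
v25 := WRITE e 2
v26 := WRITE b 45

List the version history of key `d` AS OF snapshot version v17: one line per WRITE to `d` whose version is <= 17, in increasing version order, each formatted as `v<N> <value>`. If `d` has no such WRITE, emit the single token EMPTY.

Answer: v1 29
v14 1

Derivation:
Scan writes for key=d with version <= 17:
  v1 WRITE d 29 -> keep
  v2 WRITE a 47 -> skip
  v3 WRITE c 41 -> skip
  v4 WRITE c 29 -> skip
  v5 WRITE a 55 -> skip
  v6 WRITE c 14 -> skip
  v7 WRITE f 48 -> skip
  v8 WRITE a 25 -> skip
  v9 WRITE b 28 -> skip
  v10 WRITE f 37 -> skip
  v11 WRITE c 58 -> skip
  v12 WRITE e 30 -> skip
  v13 WRITE a 3 -> skip
  v14 WRITE d 1 -> keep
  v15 WRITE f 50 -> skip
  v16 WRITE c 5 -> skip
  v17 WRITE f 46 -> skip
  v18 WRITE c 37 -> skip
  v19 WRITE b 34 -> skip
  v20 WRITE f 37 -> skip
  v21 WRITE d 39 -> drop (> snap)
  v22 WRITE f 39 -> skip
  v23 WRITE e 33 -> skip
  v24 WRITE f 36 -> skip
  v25 WRITE e 2 -> skip
  v26 WRITE b 45 -> skip
Collected: [(1, 29), (14, 1)]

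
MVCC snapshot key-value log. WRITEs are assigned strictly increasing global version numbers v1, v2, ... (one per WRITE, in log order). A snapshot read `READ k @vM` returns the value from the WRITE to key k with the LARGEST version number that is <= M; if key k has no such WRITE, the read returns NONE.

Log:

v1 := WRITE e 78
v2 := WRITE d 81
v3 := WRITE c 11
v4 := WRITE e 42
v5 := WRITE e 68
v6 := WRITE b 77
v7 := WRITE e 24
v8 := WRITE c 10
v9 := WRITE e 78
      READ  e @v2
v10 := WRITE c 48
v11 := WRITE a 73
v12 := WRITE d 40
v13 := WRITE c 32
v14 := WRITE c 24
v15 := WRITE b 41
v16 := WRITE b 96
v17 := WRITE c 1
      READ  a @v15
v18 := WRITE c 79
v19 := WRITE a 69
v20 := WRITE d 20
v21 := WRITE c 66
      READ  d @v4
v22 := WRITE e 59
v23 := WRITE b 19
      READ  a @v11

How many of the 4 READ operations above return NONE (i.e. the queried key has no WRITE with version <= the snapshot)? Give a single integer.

v1: WRITE e=78  (e history now [(1, 78)])
v2: WRITE d=81  (d history now [(2, 81)])
v3: WRITE c=11  (c history now [(3, 11)])
v4: WRITE e=42  (e history now [(1, 78), (4, 42)])
v5: WRITE e=68  (e history now [(1, 78), (4, 42), (5, 68)])
v6: WRITE b=77  (b history now [(6, 77)])
v7: WRITE e=24  (e history now [(1, 78), (4, 42), (5, 68), (7, 24)])
v8: WRITE c=10  (c history now [(3, 11), (8, 10)])
v9: WRITE e=78  (e history now [(1, 78), (4, 42), (5, 68), (7, 24), (9, 78)])
READ e @v2: history=[(1, 78), (4, 42), (5, 68), (7, 24), (9, 78)] -> pick v1 -> 78
v10: WRITE c=48  (c history now [(3, 11), (8, 10), (10, 48)])
v11: WRITE a=73  (a history now [(11, 73)])
v12: WRITE d=40  (d history now [(2, 81), (12, 40)])
v13: WRITE c=32  (c history now [(3, 11), (8, 10), (10, 48), (13, 32)])
v14: WRITE c=24  (c history now [(3, 11), (8, 10), (10, 48), (13, 32), (14, 24)])
v15: WRITE b=41  (b history now [(6, 77), (15, 41)])
v16: WRITE b=96  (b history now [(6, 77), (15, 41), (16, 96)])
v17: WRITE c=1  (c history now [(3, 11), (8, 10), (10, 48), (13, 32), (14, 24), (17, 1)])
READ a @v15: history=[(11, 73)] -> pick v11 -> 73
v18: WRITE c=79  (c history now [(3, 11), (8, 10), (10, 48), (13, 32), (14, 24), (17, 1), (18, 79)])
v19: WRITE a=69  (a history now [(11, 73), (19, 69)])
v20: WRITE d=20  (d history now [(2, 81), (12, 40), (20, 20)])
v21: WRITE c=66  (c history now [(3, 11), (8, 10), (10, 48), (13, 32), (14, 24), (17, 1), (18, 79), (21, 66)])
READ d @v4: history=[(2, 81), (12, 40), (20, 20)] -> pick v2 -> 81
v22: WRITE e=59  (e history now [(1, 78), (4, 42), (5, 68), (7, 24), (9, 78), (22, 59)])
v23: WRITE b=19  (b history now [(6, 77), (15, 41), (16, 96), (23, 19)])
READ a @v11: history=[(11, 73), (19, 69)] -> pick v11 -> 73
Read results in order: ['78', '73', '81', '73']
NONE count = 0

Answer: 0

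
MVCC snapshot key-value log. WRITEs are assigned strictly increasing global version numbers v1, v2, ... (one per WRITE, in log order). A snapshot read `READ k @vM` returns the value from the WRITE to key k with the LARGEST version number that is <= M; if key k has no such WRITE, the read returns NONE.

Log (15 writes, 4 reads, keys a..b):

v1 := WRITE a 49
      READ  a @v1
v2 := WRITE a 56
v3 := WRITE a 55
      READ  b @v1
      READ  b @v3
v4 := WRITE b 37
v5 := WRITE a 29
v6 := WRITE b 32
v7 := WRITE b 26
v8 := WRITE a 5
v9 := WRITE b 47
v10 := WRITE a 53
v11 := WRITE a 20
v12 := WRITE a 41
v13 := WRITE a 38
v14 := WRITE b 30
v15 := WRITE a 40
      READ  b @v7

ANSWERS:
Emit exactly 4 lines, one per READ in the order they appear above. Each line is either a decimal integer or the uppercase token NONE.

Answer: 49
NONE
NONE
26

Derivation:
v1: WRITE a=49  (a history now [(1, 49)])
READ a @v1: history=[(1, 49)] -> pick v1 -> 49
v2: WRITE a=56  (a history now [(1, 49), (2, 56)])
v3: WRITE a=55  (a history now [(1, 49), (2, 56), (3, 55)])
READ b @v1: history=[] -> no version <= 1 -> NONE
READ b @v3: history=[] -> no version <= 3 -> NONE
v4: WRITE b=37  (b history now [(4, 37)])
v5: WRITE a=29  (a history now [(1, 49), (2, 56), (3, 55), (5, 29)])
v6: WRITE b=32  (b history now [(4, 37), (6, 32)])
v7: WRITE b=26  (b history now [(4, 37), (6, 32), (7, 26)])
v8: WRITE a=5  (a history now [(1, 49), (2, 56), (3, 55), (5, 29), (8, 5)])
v9: WRITE b=47  (b history now [(4, 37), (6, 32), (7, 26), (9, 47)])
v10: WRITE a=53  (a history now [(1, 49), (2, 56), (3, 55), (5, 29), (8, 5), (10, 53)])
v11: WRITE a=20  (a history now [(1, 49), (2, 56), (3, 55), (5, 29), (8, 5), (10, 53), (11, 20)])
v12: WRITE a=41  (a history now [(1, 49), (2, 56), (3, 55), (5, 29), (8, 5), (10, 53), (11, 20), (12, 41)])
v13: WRITE a=38  (a history now [(1, 49), (2, 56), (3, 55), (5, 29), (8, 5), (10, 53), (11, 20), (12, 41), (13, 38)])
v14: WRITE b=30  (b history now [(4, 37), (6, 32), (7, 26), (9, 47), (14, 30)])
v15: WRITE a=40  (a history now [(1, 49), (2, 56), (3, 55), (5, 29), (8, 5), (10, 53), (11, 20), (12, 41), (13, 38), (15, 40)])
READ b @v7: history=[(4, 37), (6, 32), (7, 26), (9, 47), (14, 30)] -> pick v7 -> 26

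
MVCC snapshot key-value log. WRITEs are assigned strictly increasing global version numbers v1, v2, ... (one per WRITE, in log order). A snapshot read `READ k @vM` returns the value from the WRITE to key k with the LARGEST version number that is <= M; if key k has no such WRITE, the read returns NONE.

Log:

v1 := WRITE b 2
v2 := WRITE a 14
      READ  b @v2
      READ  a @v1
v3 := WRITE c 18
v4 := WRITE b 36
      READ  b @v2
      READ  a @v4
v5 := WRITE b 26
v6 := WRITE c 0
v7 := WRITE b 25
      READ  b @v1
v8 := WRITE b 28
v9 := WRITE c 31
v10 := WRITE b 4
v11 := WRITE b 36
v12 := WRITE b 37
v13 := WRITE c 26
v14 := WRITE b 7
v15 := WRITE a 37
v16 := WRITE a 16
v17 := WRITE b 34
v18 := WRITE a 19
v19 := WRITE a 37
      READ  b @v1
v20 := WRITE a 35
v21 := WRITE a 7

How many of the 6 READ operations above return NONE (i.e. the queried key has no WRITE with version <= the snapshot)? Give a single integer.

Answer: 1

Derivation:
v1: WRITE b=2  (b history now [(1, 2)])
v2: WRITE a=14  (a history now [(2, 14)])
READ b @v2: history=[(1, 2)] -> pick v1 -> 2
READ a @v1: history=[(2, 14)] -> no version <= 1 -> NONE
v3: WRITE c=18  (c history now [(3, 18)])
v4: WRITE b=36  (b history now [(1, 2), (4, 36)])
READ b @v2: history=[(1, 2), (4, 36)] -> pick v1 -> 2
READ a @v4: history=[(2, 14)] -> pick v2 -> 14
v5: WRITE b=26  (b history now [(1, 2), (4, 36), (5, 26)])
v6: WRITE c=0  (c history now [(3, 18), (6, 0)])
v7: WRITE b=25  (b history now [(1, 2), (4, 36), (5, 26), (7, 25)])
READ b @v1: history=[(1, 2), (4, 36), (5, 26), (7, 25)] -> pick v1 -> 2
v8: WRITE b=28  (b history now [(1, 2), (4, 36), (5, 26), (7, 25), (8, 28)])
v9: WRITE c=31  (c history now [(3, 18), (6, 0), (9, 31)])
v10: WRITE b=4  (b history now [(1, 2), (4, 36), (5, 26), (7, 25), (8, 28), (10, 4)])
v11: WRITE b=36  (b history now [(1, 2), (4, 36), (5, 26), (7, 25), (8, 28), (10, 4), (11, 36)])
v12: WRITE b=37  (b history now [(1, 2), (4, 36), (5, 26), (7, 25), (8, 28), (10, 4), (11, 36), (12, 37)])
v13: WRITE c=26  (c history now [(3, 18), (6, 0), (9, 31), (13, 26)])
v14: WRITE b=7  (b history now [(1, 2), (4, 36), (5, 26), (7, 25), (8, 28), (10, 4), (11, 36), (12, 37), (14, 7)])
v15: WRITE a=37  (a history now [(2, 14), (15, 37)])
v16: WRITE a=16  (a history now [(2, 14), (15, 37), (16, 16)])
v17: WRITE b=34  (b history now [(1, 2), (4, 36), (5, 26), (7, 25), (8, 28), (10, 4), (11, 36), (12, 37), (14, 7), (17, 34)])
v18: WRITE a=19  (a history now [(2, 14), (15, 37), (16, 16), (18, 19)])
v19: WRITE a=37  (a history now [(2, 14), (15, 37), (16, 16), (18, 19), (19, 37)])
READ b @v1: history=[(1, 2), (4, 36), (5, 26), (7, 25), (8, 28), (10, 4), (11, 36), (12, 37), (14, 7), (17, 34)] -> pick v1 -> 2
v20: WRITE a=35  (a history now [(2, 14), (15, 37), (16, 16), (18, 19), (19, 37), (20, 35)])
v21: WRITE a=7  (a history now [(2, 14), (15, 37), (16, 16), (18, 19), (19, 37), (20, 35), (21, 7)])
Read results in order: ['2', 'NONE', '2', '14', '2', '2']
NONE count = 1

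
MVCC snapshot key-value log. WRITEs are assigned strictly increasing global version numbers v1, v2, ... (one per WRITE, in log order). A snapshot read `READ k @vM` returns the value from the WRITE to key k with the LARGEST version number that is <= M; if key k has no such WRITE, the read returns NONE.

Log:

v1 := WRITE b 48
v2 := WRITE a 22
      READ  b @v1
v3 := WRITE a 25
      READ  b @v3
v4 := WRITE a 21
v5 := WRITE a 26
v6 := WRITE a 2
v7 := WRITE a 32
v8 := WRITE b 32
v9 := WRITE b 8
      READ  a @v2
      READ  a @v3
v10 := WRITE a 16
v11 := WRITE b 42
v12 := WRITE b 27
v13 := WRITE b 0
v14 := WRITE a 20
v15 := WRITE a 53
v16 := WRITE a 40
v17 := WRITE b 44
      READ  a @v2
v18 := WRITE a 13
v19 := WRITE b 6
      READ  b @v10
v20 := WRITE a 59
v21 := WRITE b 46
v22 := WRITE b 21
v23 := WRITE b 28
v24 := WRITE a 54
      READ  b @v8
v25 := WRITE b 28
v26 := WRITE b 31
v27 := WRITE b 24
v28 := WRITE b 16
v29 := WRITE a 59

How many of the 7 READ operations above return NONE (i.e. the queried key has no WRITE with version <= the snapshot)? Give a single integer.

Answer: 0

Derivation:
v1: WRITE b=48  (b history now [(1, 48)])
v2: WRITE a=22  (a history now [(2, 22)])
READ b @v1: history=[(1, 48)] -> pick v1 -> 48
v3: WRITE a=25  (a history now [(2, 22), (3, 25)])
READ b @v3: history=[(1, 48)] -> pick v1 -> 48
v4: WRITE a=21  (a history now [(2, 22), (3, 25), (4, 21)])
v5: WRITE a=26  (a history now [(2, 22), (3, 25), (4, 21), (5, 26)])
v6: WRITE a=2  (a history now [(2, 22), (3, 25), (4, 21), (5, 26), (6, 2)])
v7: WRITE a=32  (a history now [(2, 22), (3, 25), (4, 21), (5, 26), (6, 2), (7, 32)])
v8: WRITE b=32  (b history now [(1, 48), (8, 32)])
v9: WRITE b=8  (b history now [(1, 48), (8, 32), (9, 8)])
READ a @v2: history=[(2, 22), (3, 25), (4, 21), (5, 26), (6, 2), (7, 32)] -> pick v2 -> 22
READ a @v3: history=[(2, 22), (3, 25), (4, 21), (5, 26), (6, 2), (7, 32)] -> pick v3 -> 25
v10: WRITE a=16  (a history now [(2, 22), (3, 25), (4, 21), (5, 26), (6, 2), (7, 32), (10, 16)])
v11: WRITE b=42  (b history now [(1, 48), (8, 32), (9, 8), (11, 42)])
v12: WRITE b=27  (b history now [(1, 48), (8, 32), (9, 8), (11, 42), (12, 27)])
v13: WRITE b=0  (b history now [(1, 48), (8, 32), (9, 8), (11, 42), (12, 27), (13, 0)])
v14: WRITE a=20  (a history now [(2, 22), (3, 25), (4, 21), (5, 26), (6, 2), (7, 32), (10, 16), (14, 20)])
v15: WRITE a=53  (a history now [(2, 22), (3, 25), (4, 21), (5, 26), (6, 2), (7, 32), (10, 16), (14, 20), (15, 53)])
v16: WRITE a=40  (a history now [(2, 22), (3, 25), (4, 21), (5, 26), (6, 2), (7, 32), (10, 16), (14, 20), (15, 53), (16, 40)])
v17: WRITE b=44  (b history now [(1, 48), (8, 32), (9, 8), (11, 42), (12, 27), (13, 0), (17, 44)])
READ a @v2: history=[(2, 22), (3, 25), (4, 21), (5, 26), (6, 2), (7, 32), (10, 16), (14, 20), (15, 53), (16, 40)] -> pick v2 -> 22
v18: WRITE a=13  (a history now [(2, 22), (3, 25), (4, 21), (5, 26), (6, 2), (7, 32), (10, 16), (14, 20), (15, 53), (16, 40), (18, 13)])
v19: WRITE b=6  (b history now [(1, 48), (8, 32), (9, 8), (11, 42), (12, 27), (13, 0), (17, 44), (19, 6)])
READ b @v10: history=[(1, 48), (8, 32), (9, 8), (11, 42), (12, 27), (13, 0), (17, 44), (19, 6)] -> pick v9 -> 8
v20: WRITE a=59  (a history now [(2, 22), (3, 25), (4, 21), (5, 26), (6, 2), (7, 32), (10, 16), (14, 20), (15, 53), (16, 40), (18, 13), (20, 59)])
v21: WRITE b=46  (b history now [(1, 48), (8, 32), (9, 8), (11, 42), (12, 27), (13, 0), (17, 44), (19, 6), (21, 46)])
v22: WRITE b=21  (b history now [(1, 48), (8, 32), (9, 8), (11, 42), (12, 27), (13, 0), (17, 44), (19, 6), (21, 46), (22, 21)])
v23: WRITE b=28  (b history now [(1, 48), (8, 32), (9, 8), (11, 42), (12, 27), (13, 0), (17, 44), (19, 6), (21, 46), (22, 21), (23, 28)])
v24: WRITE a=54  (a history now [(2, 22), (3, 25), (4, 21), (5, 26), (6, 2), (7, 32), (10, 16), (14, 20), (15, 53), (16, 40), (18, 13), (20, 59), (24, 54)])
READ b @v8: history=[(1, 48), (8, 32), (9, 8), (11, 42), (12, 27), (13, 0), (17, 44), (19, 6), (21, 46), (22, 21), (23, 28)] -> pick v8 -> 32
v25: WRITE b=28  (b history now [(1, 48), (8, 32), (9, 8), (11, 42), (12, 27), (13, 0), (17, 44), (19, 6), (21, 46), (22, 21), (23, 28), (25, 28)])
v26: WRITE b=31  (b history now [(1, 48), (8, 32), (9, 8), (11, 42), (12, 27), (13, 0), (17, 44), (19, 6), (21, 46), (22, 21), (23, 28), (25, 28), (26, 31)])
v27: WRITE b=24  (b history now [(1, 48), (8, 32), (9, 8), (11, 42), (12, 27), (13, 0), (17, 44), (19, 6), (21, 46), (22, 21), (23, 28), (25, 28), (26, 31), (27, 24)])
v28: WRITE b=16  (b history now [(1, 48), (8, 32), (9, 8), (11, 42), (12, 27), (13, 0), (17, 44), (19, 6), (21, 46), (22, 21), (23, 28), (25, 28), (26, 31), (27, 24), (28, 16)])
v29: WRITE a=59  (a history now [(2, 22), (3, 25), (4, 21), (5, 26), (6, 2), (7, 32), (10, 16), (14, 20), (15, 53), (16, 40), (18, 13), (20, 59), (24, 54), (29, 59)])
Read results in order: ['48', '48', '22', '25', '22', '8', '32']
NONE count = 0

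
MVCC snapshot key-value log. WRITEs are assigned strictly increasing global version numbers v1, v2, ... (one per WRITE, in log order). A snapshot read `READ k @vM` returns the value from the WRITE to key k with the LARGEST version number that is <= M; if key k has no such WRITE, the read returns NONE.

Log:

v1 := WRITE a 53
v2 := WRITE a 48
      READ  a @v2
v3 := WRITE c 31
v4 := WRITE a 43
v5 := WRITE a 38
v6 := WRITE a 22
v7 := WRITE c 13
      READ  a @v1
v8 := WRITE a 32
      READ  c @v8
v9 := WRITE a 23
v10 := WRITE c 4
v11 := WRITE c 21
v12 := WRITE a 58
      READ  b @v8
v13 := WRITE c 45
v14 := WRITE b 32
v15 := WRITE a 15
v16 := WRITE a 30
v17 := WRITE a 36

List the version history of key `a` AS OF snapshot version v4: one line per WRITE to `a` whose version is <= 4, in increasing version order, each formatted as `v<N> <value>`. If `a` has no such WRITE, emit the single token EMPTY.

Scan writes for key=a with version <= 4:
  v1 WRITE a 53 -> keep
  v2 WRITE a 48 -> keep
  v3 WRITE c 31 -> skip
  v4 WRITE a 43 -> keep
  v5 WRITE a 38 -> drop (> snap)
  v6 WRITE a 22 -> drop (> snap)
  v7 WRITE c 13 -> skip
  v8 WRITE a 32 -> drop (> snap)
  v9 WRITE a 23 -> drop (> snap)
  v10 WRITE c 4 -> skip
  v11 WRITE c 21 -> skip
  v12 WRITE a 58 -> drop (> snap)
  v13 WRITE c 45 -> skip
  v14 WRITE b 32 -> skip
  v15 WRITE a 15 -> drop (> snap)
  v16 WRITE a 30 -> drop (> snap)
  v17 WRITE a 36 -> drop (> snap)
Collected: [(1, 53), (2, 48), (4, 43)]

Answer: v1 53
v2 48
v4 43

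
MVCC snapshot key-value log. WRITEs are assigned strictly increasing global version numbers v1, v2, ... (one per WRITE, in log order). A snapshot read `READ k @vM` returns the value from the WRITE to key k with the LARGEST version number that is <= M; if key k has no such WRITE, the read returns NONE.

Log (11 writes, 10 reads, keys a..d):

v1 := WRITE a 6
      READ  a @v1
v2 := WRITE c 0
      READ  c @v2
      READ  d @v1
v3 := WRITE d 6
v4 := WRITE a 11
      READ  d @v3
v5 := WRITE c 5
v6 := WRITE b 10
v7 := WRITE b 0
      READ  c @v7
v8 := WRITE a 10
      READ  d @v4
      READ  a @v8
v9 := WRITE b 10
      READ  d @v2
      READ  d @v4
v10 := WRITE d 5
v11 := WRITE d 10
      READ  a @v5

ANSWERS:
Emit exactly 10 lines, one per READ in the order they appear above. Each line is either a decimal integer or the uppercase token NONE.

v1: WRITE a=6  (a history now [(1, 6)])
READ a @v1: history=[(1, 6)] -> pick v1 -> 6
v2: WRITE c=0  (c history now [(2, 0)])
READ c @v2: history=[(2, 0)] -> pick v2 -> 0
READ d @v1: history=[] -> no version <= 1 -> NONE
v3: WRITE d=6  (d history now [(3, 6)])
v4: WRITE a=11  (a history now [(1, 6), (4, 11)])
READ d @v3: history=[(3, 6)] -> pick v3 -> 6
v5: WRITE c=5  (c history now [(2, 0), (5, 5)])
v6: WRITE b=10  (b history now [(6, 10)])
v7: WRITE b=0  (b history now [(6, 10), (7, 0)])
READ c @v7: history=[(2, 0), (5, 5)] -> pick v5 -> 5
v8: WRITE a=10  (a history now [(1, 6), (4, 11), (8, 10)])
READ d @v4: history=[(3, 6)] -> pick v3 -> 6
READ a @v8: history=[(1, 6), (4, 11), (8, 10)] -> pick v8 -> 10
v9: WRITE b=10  (b history now [(6, 10), (7, 0), (9, 10)])
READ d @v2: history=[(3, 6)] -> no version <= 2 -> NONE
READ d @v4: history=[(3, 6)] -> pick v3 -> 6
v10: WRITE d=5  (d history now [(3, 6), (10, 5)])
v11: WRITE d=10  (d history now [(3, 6), (10, 5), (11, 10)])
READ a @v5: history=[(1, 6), (4, 11), (8, 10)] -> pick v4 -> 11

Answer: 6
0
NONE
6
5
6
10
NONE
6
11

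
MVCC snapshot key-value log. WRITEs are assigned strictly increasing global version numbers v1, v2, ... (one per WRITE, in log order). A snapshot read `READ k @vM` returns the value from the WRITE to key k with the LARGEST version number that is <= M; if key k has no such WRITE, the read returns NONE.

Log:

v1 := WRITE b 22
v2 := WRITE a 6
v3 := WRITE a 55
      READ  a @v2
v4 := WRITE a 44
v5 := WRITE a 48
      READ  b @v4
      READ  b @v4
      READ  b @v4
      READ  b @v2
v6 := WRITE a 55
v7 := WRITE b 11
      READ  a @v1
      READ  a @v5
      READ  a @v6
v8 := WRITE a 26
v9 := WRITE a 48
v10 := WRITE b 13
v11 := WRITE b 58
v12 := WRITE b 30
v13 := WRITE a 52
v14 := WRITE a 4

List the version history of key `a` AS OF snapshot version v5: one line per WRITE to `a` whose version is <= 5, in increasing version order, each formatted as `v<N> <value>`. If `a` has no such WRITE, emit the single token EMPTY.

Scan writes for key=a with version <= 5:
  v1 WRITE b 22 -> skip
  v2 WRITE a 6 -> keep
  v3 WRITE a 55 -> keep
  v4 WRITE a 44 -> keep
  v5 WRITE a 48 -> keep
  v6 WRITE a 55 -> drop (> snap)
  v7 WRITE b 11 -> skip
  v8 WRITE a 26 -> drop (> snap)
  v9 WRITE a 48 -> drop (> snap)
  v10 WRITE b 13 -> skip
  v11 WRITE b 58 -> skip
  v12 WRITE b 30 -> skip
  v13 WRITE a 52 -> drop (> snap)
  v14 WRITE a 4 -> drop (> snap)
Collected: [(2, 6), (3, 55), (4, 44), (5, 48)]

Answer: v2 6
v3 55
v4 44
v5 48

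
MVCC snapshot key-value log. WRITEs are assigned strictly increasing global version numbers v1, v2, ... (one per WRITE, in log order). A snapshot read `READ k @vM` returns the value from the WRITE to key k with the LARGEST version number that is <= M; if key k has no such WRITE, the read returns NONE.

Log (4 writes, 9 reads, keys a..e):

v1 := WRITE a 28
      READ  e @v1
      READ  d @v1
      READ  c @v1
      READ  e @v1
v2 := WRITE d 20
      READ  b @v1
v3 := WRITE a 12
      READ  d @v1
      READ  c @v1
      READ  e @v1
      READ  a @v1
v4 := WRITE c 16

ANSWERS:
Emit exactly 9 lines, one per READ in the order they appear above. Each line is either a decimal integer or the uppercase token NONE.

v1: WRITE a=28  (a history now [(1, 28)])
READ e @v1: history=[] -> no version <= 1 -> NONE
READ d @v1: history=[] -> no version <= 1 -> NONE
READ c @v1: history=[] -> no version <= 1 -> NONE
READ e @v1: history=[] -> no version <= 1 -> NONE
v2: WRITE d=20  (d history now [(2, 20)])
READ b @v1: history=[] -> no version <= 1 -> NONE
v3: WRITE a=12  (a history now [(1, 28), (3, 12)])
READ d @v1: history=[(2, 20)] -> no version <= 1 -> NONE
READ c @v1: history=[] -> no version <= 1 -> NONE
READ e @v1: history=[] -> no version <= 1 -> NONE
READ a @v1: history=[(1, 28), (3, 12)] -> pick v1 -> 28
v4: WRITE c=16  (c history now [(4, 16)])

Answer: NONE
NONE
NONE
NONE
NONE
NONE
NONE
NONE
28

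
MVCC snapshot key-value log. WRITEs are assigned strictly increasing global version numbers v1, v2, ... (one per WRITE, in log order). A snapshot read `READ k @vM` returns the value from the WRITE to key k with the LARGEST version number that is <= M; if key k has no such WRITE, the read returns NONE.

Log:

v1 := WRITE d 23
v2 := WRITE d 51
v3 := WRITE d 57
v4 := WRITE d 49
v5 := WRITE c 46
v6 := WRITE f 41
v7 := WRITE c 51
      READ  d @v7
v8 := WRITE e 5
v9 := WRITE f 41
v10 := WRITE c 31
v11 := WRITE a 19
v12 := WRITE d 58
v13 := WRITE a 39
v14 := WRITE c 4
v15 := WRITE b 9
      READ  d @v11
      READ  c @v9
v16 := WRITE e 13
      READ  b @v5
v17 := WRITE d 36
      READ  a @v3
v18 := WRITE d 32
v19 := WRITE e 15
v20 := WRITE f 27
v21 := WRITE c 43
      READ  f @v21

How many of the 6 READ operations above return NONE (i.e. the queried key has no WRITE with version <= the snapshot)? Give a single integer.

v1: WRITE d=23  (d history now [(1, 23)])
v2: WRITE d=51  (d history now [(1, 23), (2, 51)])
v3: WRITE d=57  (d history now [(1, 23), (2, 51), (3, 57)])
v4: WRITE d=49  (d history now [(1, 23), (2, 51), (3, 57), (4, 49)])
v5: WRITE c=46  (c history now [(5, 46)])
v6: WRITE f=41  (f history now [(6, 41)])
v7: WRITE c=51  (c history now [(5, 46), (7, 51)])
READ d @v7: history=[(1, 23), (2, 51), (3, 57), (4, 49)] -> pick v4 -> 49
v8: WRITE e=5  (e history now [(8, 5)])
v9: WRITE f=41  (f history now [(6, 41), (9, 41)])
v10: WRITE c=31  (c history now [(5, 46), (7, 51), (10, 31)])
v11: WRITE a=19  (a history now [(11, 19)])
v12: WRITE d=58  (d history now [(1, 23), (2, 51), (3, 57), (4, 49), (12, 58)])
v13: WRITE a=39  (a history now [(11, 19), (13, 39)])
v14: WRITE c=4  (c history now [(5, 46), (7, 51), (10, 31), (14, 4)])
v15: WRITE b=9  (b history now [(15, 9)])
READ d @v11: history=[(1, 23), (2, 51), (3, 57), (4, 49), (12, 58)] -> pick v4 -> 49
READ c @v9: history=[(5, 46), (7, 51), (10, 31), (14, 4)] -> pick v7 -> 51
v16: WRITE e=13  (e history now [(8, 5), (16, 13)])
READ b @v5: history=[(15, 9)] -> no version <= 5 -> NONE
v17: WRITE d=36  (d history now [(1, 23), (2, 51), (3, 57), (4, 49), (12, 58), (17, 36)])
READ a @v3: history=[(11, 19), (13, 39)] -> no version <= 3 -> NONE
v18: WRITE d=32  (d history now [(1, 23), (2, 51), (3, 57), (4, 49), (12, 58), (17, 36), (18, 32)])
v19: WRITE e=15  (e history now [(8, 5), (16, 13), (19, 15)])
v20: WRITE f=27  (f history now [(6, 41), (9, 41), (20, 27)])
v21: WRITE c=43  (c history now [(5, 46), (7, 51), (10, 31), (14, 4), (21, 43)])
READ f @v21: history=[(6, 41), (9, 41), (20, 27)] -> pick v20 -> 27
Read results in order: ['49', '49', '51', 'NONE', 'NONE', '27']
NONE count = 2

Answer: 2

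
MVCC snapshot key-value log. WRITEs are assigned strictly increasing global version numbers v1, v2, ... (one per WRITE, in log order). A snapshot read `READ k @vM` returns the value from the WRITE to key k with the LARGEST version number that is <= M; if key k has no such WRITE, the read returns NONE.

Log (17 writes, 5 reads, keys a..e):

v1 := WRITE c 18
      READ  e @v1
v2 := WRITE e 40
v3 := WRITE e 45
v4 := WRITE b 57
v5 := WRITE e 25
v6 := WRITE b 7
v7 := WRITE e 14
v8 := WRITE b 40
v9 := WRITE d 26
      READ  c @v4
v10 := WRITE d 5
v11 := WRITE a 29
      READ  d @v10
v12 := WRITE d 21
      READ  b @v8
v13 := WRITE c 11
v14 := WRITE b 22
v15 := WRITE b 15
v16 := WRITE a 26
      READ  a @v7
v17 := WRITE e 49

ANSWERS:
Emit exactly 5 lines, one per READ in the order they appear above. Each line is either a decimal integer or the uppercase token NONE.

Answer: NONE
18
5
40
NONE

Derivation:
v1: WRITE c=18  (c history now [(1, 18)])
READ e @v1: history=[] -> no version <= 1 -> NONE
v2: WRITE e=40  (e history now [(2, 40)])
v3: WRITE e=45  (e history now [(2, 40), (3, 45)])
v4: WRITE b=57  (b history now [(4, 57)])
v5: WRITE e=25  (e history now [(2, 40), (3, 45), (5, 25)])
v6: WRITE b=7  (b history now [(4, 57), (6, 7)])
v7: WRITE e=14  (e history now [(2, 40), (3, 45), (5, 25), (7, 14)])
v8: WRITE b=40  (b history now [(4, 57), (6, 7), (8, 40)])
v9: WRITE d=26  (d history now [(9, 26)])
READ c @v4: history=[(1, 18)] -> pick v1 -> 18
v10: WRITE d=5  (d history now [(9, 26), (10, 5)])
v11: WRITE a=29  (a history now [(11, 29)])
READ d @v10: history=[(9, 26), (10, 5)] -> pick v10 -> 5
v12: WRITE d=21  (d history now [(9, 26), (10, 5), (12, 21)])
READ b @v8: history=[(4, 57), (6, 7), (8, 40)] -> pick v8 -> 40
v13: WRITE c=11  (c history now [(1, 18), (13, 11)])
v14: WRITE b=22  (b history now [(4, 57), (6, 7), (8, 40), (14, 22)])
v15: WRITE b=15  (b history now [(4, 57), (6, 7), (8, 40), (14, 22), (15, 15)])
v16: WRITE a=26  (a history now [(11, 29), (16, 26)])
READ a @v7: history=[(11, 29), (16, 26)] -> no version <= 7 -> NONE
v17: WRITE e=49  (e history now [(2, 40), (3, 45), (5, 25), (7, 14), (17, 49)])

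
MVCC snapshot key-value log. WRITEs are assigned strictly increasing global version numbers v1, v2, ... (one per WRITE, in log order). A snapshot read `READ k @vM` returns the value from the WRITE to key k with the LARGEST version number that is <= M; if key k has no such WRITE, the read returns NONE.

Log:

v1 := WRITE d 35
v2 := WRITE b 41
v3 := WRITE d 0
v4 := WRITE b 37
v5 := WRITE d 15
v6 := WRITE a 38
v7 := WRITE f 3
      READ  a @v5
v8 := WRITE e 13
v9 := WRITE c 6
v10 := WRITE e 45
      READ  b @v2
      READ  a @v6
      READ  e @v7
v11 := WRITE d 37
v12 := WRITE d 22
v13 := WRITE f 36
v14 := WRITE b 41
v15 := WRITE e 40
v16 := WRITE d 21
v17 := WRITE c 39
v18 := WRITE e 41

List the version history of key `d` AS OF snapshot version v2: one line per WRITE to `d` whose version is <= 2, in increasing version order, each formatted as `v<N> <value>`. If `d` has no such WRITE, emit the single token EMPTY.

Scan writes for key=d with version <= 2:
  v1 WRITE d 35 -> keep
  v2 WRITE b 41 -> skip
  v3 WRITE d 0 -> drop (> snap)
  v4 WRITE b 37 -> skip
  v5 WRITE d 15 -> drop (> snap)
  v6 WRITE a 38 -> skip
  v7 WRITE f 3 -> skip
  v8 WRITE e 13 -> skip
  v9 WRITE c 6 -> skip
  v10 WRITE e 45 -> skip
  v11 WRITE d 37 -> drop (> snap)
  v12 WRITE d 22 -> drop (> snap)
  v13 WRITE f 36 -> skip
  v14 WRITE b 41 -> skip
  v15 WRITE e 40 -> skip
  v16 WRITE d 21 -> drop (> snap)
  v17 WRITE c 39 -> skip
  v18 WRITE e 41 -> skip
Collected: [(1, 35)]

Answer: v1 35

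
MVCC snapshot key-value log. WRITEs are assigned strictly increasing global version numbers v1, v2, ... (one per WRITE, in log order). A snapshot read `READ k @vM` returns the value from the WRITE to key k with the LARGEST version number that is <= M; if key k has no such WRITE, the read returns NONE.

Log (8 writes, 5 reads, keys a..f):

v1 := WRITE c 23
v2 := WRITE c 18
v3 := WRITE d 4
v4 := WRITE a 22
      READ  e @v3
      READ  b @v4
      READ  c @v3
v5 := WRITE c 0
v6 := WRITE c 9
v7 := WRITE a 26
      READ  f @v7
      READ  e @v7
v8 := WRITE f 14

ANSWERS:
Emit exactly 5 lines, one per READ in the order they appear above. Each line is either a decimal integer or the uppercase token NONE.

Answer: NONE
NONE
18
NONE
NONE

Derivation:
v1: WRITE c=23  (c history now [(1, 23)])
v2: WRITE c=18  (c history now [(1, 23), (2, 18)])
v3: WRITE d=4  (d history now [(3, 4)])
v4: WRITE a=22  (a history now [(4, 22)])
READ e @v3: history=[] -> no version <= 3 -> NONE
READ b @v4: history=[] -> no version <= 4 -> NONE
READ c @v3: history=[(1, 23), (2, 18)] -> pick v2 -> 18
v5: WRITE c=0  (c history now [(1, 23), (2, 18), (5, 0)])
v6: WRITE c=9  (c history now [(1, 23), (2, 18), (5, 0), (6, 9)])
v7: WRITE a=26  (a history now [(4, 22), (7, 26)])
READ f @v7: history=[] -> no version <= 7 -> NONE
READ e @v7: history=[] -> no version <= 7 -> NONE
v8: WRITE f=14  (f history now [(8, 14)])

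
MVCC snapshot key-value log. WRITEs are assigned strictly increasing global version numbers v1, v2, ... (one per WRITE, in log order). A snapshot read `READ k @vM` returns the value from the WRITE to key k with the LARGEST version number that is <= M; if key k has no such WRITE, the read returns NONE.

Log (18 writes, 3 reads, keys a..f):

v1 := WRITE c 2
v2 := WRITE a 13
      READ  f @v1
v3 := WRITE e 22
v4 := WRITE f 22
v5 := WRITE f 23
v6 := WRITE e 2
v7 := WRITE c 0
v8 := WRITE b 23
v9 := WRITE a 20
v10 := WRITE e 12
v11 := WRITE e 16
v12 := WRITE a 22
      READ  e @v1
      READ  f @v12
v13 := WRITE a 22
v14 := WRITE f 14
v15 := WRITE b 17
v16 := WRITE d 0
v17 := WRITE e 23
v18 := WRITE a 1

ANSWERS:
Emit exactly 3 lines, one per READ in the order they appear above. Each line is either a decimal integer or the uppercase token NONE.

Answer: NONE
NONE
23

Derivation:
v1: WRITE c=2  (c history now [(1, 2)])
v2: WRITE a=13  (a history now [(2, 13)])
READ f @v1: history=[] -> no version <= 1 -> NONE
v3: WRITE e=22  (e history now [(3, 22)])
v4: WRITE f=22  (f history now [(4, 22)])
v5: WRITE f=23  (f history now [(4, 22), (5, 23)])
v6: WRITE e=2  (e history now [(3, 22), (6, 2)])
v7: WRITE c=0  (c history now [(1, 2), (7, 0)])
v8: WRITE b=23  (b history now [(8, 23)])
v9: WRITE a=20  (a history now [(2, 13), (9, 20)])
v10: WRITE e=12  (e history now [(3, 22), (6, 2), (10, 12)])
v11: WRITE e=16  (e history now [(3, 22), (6, 2), (10, 12), (11, 16)])
v12: WRITE a=22  (a history now [(2, 13), (9, 20), (12, 22)])
READ e @v1: history=[(3, 22), (6, 2), (10, 12), (11, 16)] -> no version <= 1 -> NONE
READ f @v12: history=[(4, 22), (5, 23)] -> pick v5 -> 23
v13: WRITE a=22  (a history now [(2, 13), (9, 20), (12, 22), (13, 22)])
v14: WRITE f=14  (f history now [(4, 22), (5, 23), (14, 14)])
v15: WRITE b=17  (b history now [(8, 23), (15, 17)])
v16: WRITE d=0  (d history now [(16, 0)])
v17: WRITE e=23  (e history now [(3, 22), (6, 2), (10, 12), (11, 16), (17, 23)])
v18: WRITE a=1  (a history now [(2, 13), (9, 20), (12, 22), (13, 22), (18, 1)])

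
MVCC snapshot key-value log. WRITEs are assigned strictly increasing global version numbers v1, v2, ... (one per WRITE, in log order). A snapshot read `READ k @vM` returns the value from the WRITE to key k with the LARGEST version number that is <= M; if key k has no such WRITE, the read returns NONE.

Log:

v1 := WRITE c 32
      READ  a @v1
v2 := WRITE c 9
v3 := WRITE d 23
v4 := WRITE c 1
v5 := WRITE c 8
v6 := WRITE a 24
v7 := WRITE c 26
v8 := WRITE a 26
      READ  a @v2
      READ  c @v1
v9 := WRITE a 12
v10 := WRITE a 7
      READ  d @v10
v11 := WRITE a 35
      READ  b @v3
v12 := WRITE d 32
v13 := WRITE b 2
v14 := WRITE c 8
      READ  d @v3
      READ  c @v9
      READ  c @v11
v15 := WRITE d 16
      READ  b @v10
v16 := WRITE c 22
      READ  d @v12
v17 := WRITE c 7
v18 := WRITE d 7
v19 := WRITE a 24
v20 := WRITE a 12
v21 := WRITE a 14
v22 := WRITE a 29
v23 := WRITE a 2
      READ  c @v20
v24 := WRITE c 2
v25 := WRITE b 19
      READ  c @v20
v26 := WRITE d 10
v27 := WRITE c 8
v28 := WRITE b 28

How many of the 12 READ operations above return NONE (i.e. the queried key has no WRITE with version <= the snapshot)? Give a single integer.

v1: WRITE c=32  (c history now [(1, 32)])
READ a @v1: history=[] -> no version <= 1 -> NONE
v2: WRITE c=9  (c history now [(1, 32), (2, 9)])
v3: WRITE d=23  (d history now [(3, 23)])
v4: WRITE c=1  (c history now [(1, 32), (2, 9), (4, 1)])
v5: WRITE c=8  (c history now [(1, 32), (2, 9), (4, 1), (5, 8)])
v6: WRITE a=24  (a history now [(6, 24)])
v7: WRITE c=26  (c history now [(1, 32), (2, 9), (4, 1), (5, 8), (7, 26)])
v8: WRITE a=26  (a history now [(6, 24), (8, 26)])
READ a @v2: history=[(6, 24), (8, 26)] -> no version <= 2 -> NONE
READ c @v1: history=[(1, 32), (2, 9), (4, 1), (5, 8), (7, 26)] -> pick v1 -> 32
v9: WRITE a=12  (a history now [(6, 24), (8, 26), (9, 12)])
v10: WRITE a=7  (a history now [(6, 24), (8, 26), (9, 12), (10, 7)])
READ d @v10: history=[(3, 23)] -> pick v3 -> 23
v11: WRITE a=35  (a history now [(6, 24), (8, 26), (9, 12), (10, 7), (11, 35)])
READ b @v3: history=[] -> no version <= 3 -> NONE
v12: WRITE d=32  (d history now [(3, 23), (12, 32)])
v13: WRITE b=2  (b history now [(13, 2)])
v14: WRITE c=8  (c history now [(1, 32), (2, 9), (4, 1), (5, 8), (7, 26), (14, 8)])
READ d @v3: history=[(3, 23), (12, 32)] -> pick v3 -> 23
READ c @v9: history=[(1, 32), (2, 9), (4, 1), (5, 8), (7, 26), (14, 8)] -> pick v7 -> 26
READ c @v11: history=[(1, 32), (2, 9), (4, 1), (5, 8), (7, 26), (14, 8)] -> pick v7 -> 26
v15: WRITE d=16  (d history now [(3, 23), (12, 32), (15, 16)])
READ b @v10: history=[(13, 2)] -> no version <= 10 -> NONE
v16: WRITE c=22  (c history now [(1, 32), (2, 9), (4, 1), (5, 8), (7, 26), (14, 8), (16, 22)])
READ d @v12: history=[(3, 23), (12, 32), (15, 16)] -> pick v12 -> 32
v17: WRITE c=7  (c history now [(1, 32), (2, 9), (4, 1), (5, 8), (7, 26), (14, 8), (16, 22), (17, 7)])
v18: WRITE d=7  (d history now [(3, 23), (12, 32), (15, 16), (18, 7)])
v19: WRITE a=24  (a history now [(6, 24), (8, 26), (9, 12), (10, 7), (11, 35), (19, 24)])
v20: WRITE a=12  (a history now [(6, 24), (8, 26), (9, 12), (10, 7), (11, 35), (19, 24), (20, 12)])
v21: WRITE a=14  (a history now [(6, 24), (8, 26), (9, 12), (10, 7), (11, 35), (19, 24), (20, 12), (21, 14)])
v22: WRITE a=29  (a history now [(6, 24), (8, 26), (9, 12), (10, 7), (11, 35), (19, 24), (20, 12), (21, 14), (22, 29)])
v23: WRITE a=2  (a history now [(6, 24), (8, 26), (9, 12), (10, 7), (11, 35), (19, 24), (20, 12), (21, 14), (22, 29), (23, 2)])
READ c @v20: history=[(1, 32), (2, 9), (4, 1), (5, 8), (7, 26), (14, 8), (16, 22), (17, 7)] -> pick v17 -> 7
v24: WRITE c=2  (c history now [(1, 32), (2, 9), (4, 1), (5, 8), (7, 26), (14, 8), (16, 22), (17, 7), (24, 2)])
v25: WRITE b=19  (b history now [(13, 2), (25, 19)])
READ c @v20: history=[(1, 32), (2, 9), (4, 1), (5, 8), (7, 26), (14, 8), (16, 22), (17, 7), (24, 2)] -> pick v17 -> 7
v26: WRITE d=10  (d history now [(3, 23), (12, 32), (15, 16), (18, 7), (26, 10)])
v27: WRITE c=8  (c history now [(1, 32), (2, 9), (4, 1), (5, 8), (7, 26), (14, 8), (16, 22), (17, 7), (24, 2), (27, 8)])
v28: WRITE b=28  (b history now [(13, 2), (25, 19), (28, 28)])
Read results in order: ['NONE', 'NONE', '32', '23', 'NONE', '23', '26', '26', 'NONE', '32', '7', '7']
NONE count = 4

Answer: 4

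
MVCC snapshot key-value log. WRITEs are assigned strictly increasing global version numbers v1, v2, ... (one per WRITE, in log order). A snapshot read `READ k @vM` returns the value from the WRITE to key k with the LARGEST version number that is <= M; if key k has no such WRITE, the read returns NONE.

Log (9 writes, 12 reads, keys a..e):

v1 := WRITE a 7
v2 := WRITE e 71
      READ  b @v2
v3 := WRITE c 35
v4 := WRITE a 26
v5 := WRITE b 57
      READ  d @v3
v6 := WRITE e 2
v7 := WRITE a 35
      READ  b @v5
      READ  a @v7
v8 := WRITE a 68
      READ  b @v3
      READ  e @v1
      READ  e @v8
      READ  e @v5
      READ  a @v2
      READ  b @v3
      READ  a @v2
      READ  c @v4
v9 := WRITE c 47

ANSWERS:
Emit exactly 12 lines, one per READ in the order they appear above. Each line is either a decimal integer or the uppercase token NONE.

v1: WRITE a=7  (a history now [(1, 7)])
v2: WRITE e=71  (e history now [(2, 71)])
READ b @v2: history=[] -> no version <= 2 -> NONE
v3: WRITE c=35  (c history now [(3, 35)])
v4: WRITE a=26  (a history now [(1, 7), (4, 26)])
v5: WRITE b=57  (b history now [(5, 57)])
READ d @v3: history=[] -> no version <= 3 -> NONE
v6: WRITE e=2  (e history now [(2, 71), (6, 2)])
v7: WRITE a=35  (a history now [(1, 7), (4, 26), (7, 35)])
READ b @v5: history=[(5, 57)] -> pick v5 -> 57
READ a @v7: history=[(1, 7), (4, 26), (7, 35)] -> pick v7 -> 35
v8: WRITE a=68  (a history now [(1, 7), (4, 26), (7, 35), (8, 68)])
READ b @v3: history=[(5, 57)] -> no version <= 3 -> NONE
READ e @v1: history=[(2, 71), (6, 2)] -> no version <= 1 -> NONE
READ e @v8: history=[(2, 71), (6, 2)] -> pick v6 -> 2
READ e @v5: history=[(2, 71), (6, 2)] -> pick v2 -> 71
READ a @v2: history=[(1, 7), (4, 26), (7, 35), (8, 68)] -> pick v1 -> 7
READ b @v3: history=[(5, 57)] -> no version <= 3 -> NONE
READ a @v2: history=[(1, 7), (4, 26), (7, 35), (8, 68)] -> pick v1 -> 7
READ c @v4: history=[(3, 35)] -> pick v3 -> 35
v9: WRITE c=47  (c history now [(3, 35), (9, 47)])

Answer: NONE
NONE
57
35
NONE
NONE
2
71
7
NONE
7
35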